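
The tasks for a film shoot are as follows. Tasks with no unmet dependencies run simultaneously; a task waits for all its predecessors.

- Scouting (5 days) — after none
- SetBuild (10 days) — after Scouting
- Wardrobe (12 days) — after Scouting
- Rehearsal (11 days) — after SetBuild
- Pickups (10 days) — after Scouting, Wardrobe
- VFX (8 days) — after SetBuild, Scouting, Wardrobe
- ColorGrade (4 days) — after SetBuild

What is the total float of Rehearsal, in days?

1

Critical path: Scouting→Wardrobe→Pickups = 5+12+10 = 27, so the finish is 27 days.
Longest path through Rehearsal: 26 days (earliest finish 26, latest finish 27).
Float = 27 − 26 = 1.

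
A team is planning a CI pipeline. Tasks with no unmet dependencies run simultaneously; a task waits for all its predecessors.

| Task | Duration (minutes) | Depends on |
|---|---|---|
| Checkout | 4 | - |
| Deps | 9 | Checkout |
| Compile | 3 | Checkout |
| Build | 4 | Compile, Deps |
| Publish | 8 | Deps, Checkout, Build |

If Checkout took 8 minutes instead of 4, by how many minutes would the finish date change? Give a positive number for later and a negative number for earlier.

4

As given, the longest chain is Checkout→Deps→Build→Publish = 4+9+4+8 = 25, so the finish is 25 minutes.
Checkout is on the critical path; changing it to 8 makes that path 29 minutes.
The critical path is still Checkout→Deps→Build→Publish; finish is now 29 minutes.
Change in finish: 29 − 25 = +4 minutes.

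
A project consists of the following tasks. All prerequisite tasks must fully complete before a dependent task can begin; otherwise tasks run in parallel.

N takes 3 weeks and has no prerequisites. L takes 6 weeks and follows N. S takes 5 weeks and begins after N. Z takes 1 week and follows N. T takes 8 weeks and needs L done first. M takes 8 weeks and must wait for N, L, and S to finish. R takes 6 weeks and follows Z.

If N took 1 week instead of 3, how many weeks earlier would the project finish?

Actual critical path: N→L→T = 3+6+8 = 17 ⇒ 17 weeks.
Since N is critical, the -2 change carries straight to that chain (now 15 weeks).
No other chain overtakes it, so the finish is 15 weeks.
Change in finish: 15 − 17 = -2 weeks.

2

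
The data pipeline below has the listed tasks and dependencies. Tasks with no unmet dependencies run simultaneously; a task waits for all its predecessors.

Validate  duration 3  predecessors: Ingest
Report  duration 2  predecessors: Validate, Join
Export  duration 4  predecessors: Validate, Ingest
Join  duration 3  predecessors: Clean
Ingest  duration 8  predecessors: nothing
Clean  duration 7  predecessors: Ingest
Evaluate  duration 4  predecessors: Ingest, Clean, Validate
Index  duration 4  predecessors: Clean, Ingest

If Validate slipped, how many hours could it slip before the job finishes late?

Critical path: Ingest→Clean→Join→Report = 8+7+3+2 = 20, so the finish is 20 hours.
Longest path through Validate: 15 hours (earliest finish 11, latest finish 16).
So Validate can slip 16 − 11 = 5 hours.

5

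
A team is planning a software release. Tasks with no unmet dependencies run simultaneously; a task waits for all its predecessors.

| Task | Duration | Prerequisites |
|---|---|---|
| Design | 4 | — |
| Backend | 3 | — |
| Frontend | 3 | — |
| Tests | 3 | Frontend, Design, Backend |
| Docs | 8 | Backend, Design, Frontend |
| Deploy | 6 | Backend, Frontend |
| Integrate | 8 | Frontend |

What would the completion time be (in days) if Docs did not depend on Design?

11

Before: longest chain Design→Docs = 4+8 = 12, finish 12.
Without Design→Docs, Docs's earliest start moves from 4 to 3.
New critical path: Backend→Docs = 3+8 = 11 ⇒ 11 days.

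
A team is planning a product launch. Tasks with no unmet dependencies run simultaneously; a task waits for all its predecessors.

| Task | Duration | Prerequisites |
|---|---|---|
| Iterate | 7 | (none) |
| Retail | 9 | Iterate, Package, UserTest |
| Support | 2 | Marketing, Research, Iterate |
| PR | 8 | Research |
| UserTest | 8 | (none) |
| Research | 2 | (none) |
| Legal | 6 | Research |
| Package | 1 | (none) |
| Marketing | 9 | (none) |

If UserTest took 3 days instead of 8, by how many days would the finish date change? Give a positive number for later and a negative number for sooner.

The binding path is UserTest→Retail = 8+9 = 17; finish at 17 days.
Since UserTest is critical, the -5 change carries straight to that chain (now 12 days).
Now Iterate→Retail = 7+9 = 16 is longest, so the finish becomes 16 days.
Change in finish: 16 − 17 = -1 days.

-1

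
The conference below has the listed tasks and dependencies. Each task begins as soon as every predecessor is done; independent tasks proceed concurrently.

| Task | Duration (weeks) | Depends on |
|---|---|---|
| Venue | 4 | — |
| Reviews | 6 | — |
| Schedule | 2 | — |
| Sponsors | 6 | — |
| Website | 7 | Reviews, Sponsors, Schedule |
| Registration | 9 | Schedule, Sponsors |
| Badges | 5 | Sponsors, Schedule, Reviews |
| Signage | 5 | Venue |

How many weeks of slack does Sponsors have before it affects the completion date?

0

Sponsors→Registration = 6+9 = 15 sets the makespan at 15 weeks.
Longest path through Sponsors: 15 weeks (earliest finish 6, latest finish 6).
So Sponsors can slip 6 − 6 = 0 weeks.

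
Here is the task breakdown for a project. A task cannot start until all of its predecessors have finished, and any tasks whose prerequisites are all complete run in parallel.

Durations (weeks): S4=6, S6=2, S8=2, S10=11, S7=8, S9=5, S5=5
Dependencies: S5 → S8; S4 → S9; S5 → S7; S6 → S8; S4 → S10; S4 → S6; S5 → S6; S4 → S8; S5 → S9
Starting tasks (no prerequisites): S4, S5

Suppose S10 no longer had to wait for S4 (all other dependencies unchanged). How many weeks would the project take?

13

Before: longest chain S4→S10 = 6+11 = 17, finish 17.
Without S4→S10, S10's earliest start moves from 6 to 0.
After: S5→S7 = 5+8 = 13 → 13 weeks.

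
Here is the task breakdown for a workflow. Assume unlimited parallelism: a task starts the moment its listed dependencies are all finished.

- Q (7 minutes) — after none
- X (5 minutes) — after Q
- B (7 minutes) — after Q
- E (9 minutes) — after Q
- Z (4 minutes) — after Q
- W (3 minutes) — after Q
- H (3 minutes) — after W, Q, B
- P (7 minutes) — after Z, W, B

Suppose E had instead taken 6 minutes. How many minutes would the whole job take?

Baseline: Q→B→P = 7+7+7 = 21 → 21 minutes.
E has 5 minutes of float (longest path through it is 16).
The critical path is still Q→B→P; finish is now 21 minutes.

21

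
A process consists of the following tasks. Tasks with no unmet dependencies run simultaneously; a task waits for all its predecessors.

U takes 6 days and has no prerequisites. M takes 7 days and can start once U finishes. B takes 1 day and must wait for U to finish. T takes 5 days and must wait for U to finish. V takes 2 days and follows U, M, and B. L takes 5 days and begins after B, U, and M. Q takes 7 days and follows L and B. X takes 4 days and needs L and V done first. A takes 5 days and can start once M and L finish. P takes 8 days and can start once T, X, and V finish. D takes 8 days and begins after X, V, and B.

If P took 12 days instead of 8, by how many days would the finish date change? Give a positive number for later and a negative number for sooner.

4

As given, the longest chain is U→M→L→X→P = 6+7+5+4+8 = 30, so the finish is 30 days.
Since P is critical, the +4 change carries straight to that chain (now 34 days).
No other chain overtakes it, so the finish is 34 days.
Change in finish: 34 − 30 = +4 days.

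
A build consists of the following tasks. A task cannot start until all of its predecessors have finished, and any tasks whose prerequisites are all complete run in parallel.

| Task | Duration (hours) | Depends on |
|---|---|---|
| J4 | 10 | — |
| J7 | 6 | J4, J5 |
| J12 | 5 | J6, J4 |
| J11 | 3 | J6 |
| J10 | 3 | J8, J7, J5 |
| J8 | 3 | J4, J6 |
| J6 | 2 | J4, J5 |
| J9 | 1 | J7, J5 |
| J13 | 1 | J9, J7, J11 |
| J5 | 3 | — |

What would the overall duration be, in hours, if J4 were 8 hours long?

17

Baseline: J4→J7→J10 = 10+6+3 = 19 → 19 hours.
J4 is on the critical path; changing it to 8 makes that path 17 hours.
That remains the longest chain; total 17 hours.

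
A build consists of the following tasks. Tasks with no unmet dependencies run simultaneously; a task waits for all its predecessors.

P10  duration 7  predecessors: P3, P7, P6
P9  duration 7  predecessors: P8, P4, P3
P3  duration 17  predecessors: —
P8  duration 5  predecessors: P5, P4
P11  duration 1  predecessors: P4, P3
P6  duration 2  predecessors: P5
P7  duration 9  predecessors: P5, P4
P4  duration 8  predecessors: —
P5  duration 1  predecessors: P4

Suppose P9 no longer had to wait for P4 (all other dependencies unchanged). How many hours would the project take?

25

Before: longest chain P4→P5→P7→P10 = 8+1+9+7 = 25, finish 25.
Dropping P4→P9 doesn't change P9's earliest start (17); another predecessor still binds.
New critical path: P4→P5→P7→P10 = 8+1+9+7 = 25 ⇒ 25 hours.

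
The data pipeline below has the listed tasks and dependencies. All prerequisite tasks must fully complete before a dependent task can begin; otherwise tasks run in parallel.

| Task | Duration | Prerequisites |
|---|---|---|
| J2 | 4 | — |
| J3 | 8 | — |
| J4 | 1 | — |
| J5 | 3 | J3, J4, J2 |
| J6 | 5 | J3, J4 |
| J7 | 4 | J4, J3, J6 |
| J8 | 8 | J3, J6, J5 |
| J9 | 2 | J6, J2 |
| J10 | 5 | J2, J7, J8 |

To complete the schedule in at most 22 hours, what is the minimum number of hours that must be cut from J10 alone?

4

Current finish: 26 hours; target: 22.
J10 is on every critical path, so each hour cut from J10 cuts the finish by one (this holds down to a finish of 22).
Need 26 − 22 = 4 hours off J10 → J10 becomes 1 hour, finish becomes 22.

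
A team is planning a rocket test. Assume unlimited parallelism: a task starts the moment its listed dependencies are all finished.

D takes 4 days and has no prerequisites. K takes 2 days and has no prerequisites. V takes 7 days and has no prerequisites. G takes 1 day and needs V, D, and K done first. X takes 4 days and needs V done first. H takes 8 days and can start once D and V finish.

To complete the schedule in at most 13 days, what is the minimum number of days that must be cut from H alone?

Current finish: 15 days; target: 13.
H is on every critical path, so each day cut from H cuts the finish by one (this holds down to a finish of 11).
Need 15 − 13 = 2 days off H → H becomes 6 days, finish becomes 13.

2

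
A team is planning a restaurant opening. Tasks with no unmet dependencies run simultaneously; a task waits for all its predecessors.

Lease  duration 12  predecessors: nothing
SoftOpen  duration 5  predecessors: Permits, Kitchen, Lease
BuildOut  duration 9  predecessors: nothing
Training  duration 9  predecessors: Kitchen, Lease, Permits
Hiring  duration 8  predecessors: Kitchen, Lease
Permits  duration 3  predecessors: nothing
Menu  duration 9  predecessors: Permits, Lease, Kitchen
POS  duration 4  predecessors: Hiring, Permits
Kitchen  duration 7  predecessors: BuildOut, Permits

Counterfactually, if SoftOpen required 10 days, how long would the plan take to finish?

Actual critical path: BuildOut→Kitchen→Hiring→POS = 9+7+8+4 = 28 ⇒ 28 days.
The longest path through SoftOpen is only 21 days, so SoftOpen has float 7.
No other chain overtakes it, so the finish is 28 days.

28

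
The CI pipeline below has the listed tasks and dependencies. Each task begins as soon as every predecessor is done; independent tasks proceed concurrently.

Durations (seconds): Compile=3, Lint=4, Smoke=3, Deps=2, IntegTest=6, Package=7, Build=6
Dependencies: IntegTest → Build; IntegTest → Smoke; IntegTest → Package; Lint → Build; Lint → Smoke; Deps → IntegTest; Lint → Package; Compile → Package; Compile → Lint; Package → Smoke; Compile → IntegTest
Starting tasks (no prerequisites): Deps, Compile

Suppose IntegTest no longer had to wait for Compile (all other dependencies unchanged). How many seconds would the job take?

18

Original critical path: Compile→IntegTest→Package→Smoke = 3+6+7+3 = 19 ⇒ 19 seconds.
Without Compile→IntegTest, IntegTest's earliest start moves from 3 to 2.
After: Deps→IntegTest→Package→Smoke = 2+6+7+3 = 18 → 18 seconds.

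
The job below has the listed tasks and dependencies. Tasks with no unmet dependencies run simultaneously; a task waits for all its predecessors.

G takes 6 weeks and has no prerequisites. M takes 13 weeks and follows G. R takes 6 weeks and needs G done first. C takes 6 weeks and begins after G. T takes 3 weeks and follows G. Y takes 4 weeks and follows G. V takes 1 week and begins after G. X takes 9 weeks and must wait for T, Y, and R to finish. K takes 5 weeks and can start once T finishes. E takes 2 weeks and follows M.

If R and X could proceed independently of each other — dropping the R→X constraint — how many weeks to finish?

Before: longest chain G→M→E = 6+13+2 = 21, finish 21.
Without R→X, X's earliest start moves from 12 to 10.
The longest chain is now G→M→E = 6+13+2 = 21, so the project takes 21 weeks.

21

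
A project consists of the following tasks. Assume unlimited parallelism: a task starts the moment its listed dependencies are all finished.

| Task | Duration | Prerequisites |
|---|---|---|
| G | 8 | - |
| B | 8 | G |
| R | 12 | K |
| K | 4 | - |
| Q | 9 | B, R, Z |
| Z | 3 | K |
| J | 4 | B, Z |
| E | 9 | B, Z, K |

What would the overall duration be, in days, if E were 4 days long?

Baseline: G→B→E = 8+8+9 = 25 → 25 days.
E lies on that path, so at 4 days the path becomes 20 days.
Now K→R→Q = 4+12+9 = 25 is longest, so the finish becomes 25 days.

25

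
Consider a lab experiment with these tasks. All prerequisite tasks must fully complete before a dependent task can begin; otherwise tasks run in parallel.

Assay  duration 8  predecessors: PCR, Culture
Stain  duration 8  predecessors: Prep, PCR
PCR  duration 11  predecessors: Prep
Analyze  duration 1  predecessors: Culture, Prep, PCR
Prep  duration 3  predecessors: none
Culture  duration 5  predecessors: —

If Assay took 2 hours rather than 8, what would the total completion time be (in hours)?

22

As given, the longest chain is Prep→PCR→Assay = 3+11+8 = 22, so the finish is 22 hours.
Assay lies on that path, so at 2 hours the path becomes 16 hours.
The binding chain switches to Prep→PCR→Stain = 3+11+8 = 22; finish 22 hours.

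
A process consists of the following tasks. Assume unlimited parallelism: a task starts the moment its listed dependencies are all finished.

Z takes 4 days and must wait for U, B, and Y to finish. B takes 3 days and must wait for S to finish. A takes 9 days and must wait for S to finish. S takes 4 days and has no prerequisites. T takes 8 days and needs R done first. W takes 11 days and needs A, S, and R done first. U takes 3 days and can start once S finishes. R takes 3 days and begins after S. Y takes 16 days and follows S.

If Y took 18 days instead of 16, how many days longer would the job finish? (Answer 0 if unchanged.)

2

The binding path is S→Y→Z = 4+16+4 = 24; finish at 24 days.
Since Y is critical, the +2 change carries straight to that chain (now 26 days).
That remains the longest chain; total 26 days.
Change in finish: 26 − 24 = +2 days.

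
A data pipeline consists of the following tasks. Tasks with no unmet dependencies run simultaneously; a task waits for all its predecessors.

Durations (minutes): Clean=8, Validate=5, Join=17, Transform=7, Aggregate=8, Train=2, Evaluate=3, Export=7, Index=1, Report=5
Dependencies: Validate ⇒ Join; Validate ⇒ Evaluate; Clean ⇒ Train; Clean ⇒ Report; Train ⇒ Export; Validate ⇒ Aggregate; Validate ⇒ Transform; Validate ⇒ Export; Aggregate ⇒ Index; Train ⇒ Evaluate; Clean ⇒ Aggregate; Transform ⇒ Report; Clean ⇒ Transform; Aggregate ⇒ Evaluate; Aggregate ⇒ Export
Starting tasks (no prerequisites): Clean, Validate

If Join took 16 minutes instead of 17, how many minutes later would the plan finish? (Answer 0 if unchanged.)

Actual critical path: Clean→Aggregate→Export = 8+8+7 = 23 ⇒ 23 minutes.
The longest path through Join is only 22 minutes, so Join has float 1.
The critical path is still Clean→Aggregate→Export; finish is now 23 minutes.
Change in finish: 23 − 23 = +0 minutes.

0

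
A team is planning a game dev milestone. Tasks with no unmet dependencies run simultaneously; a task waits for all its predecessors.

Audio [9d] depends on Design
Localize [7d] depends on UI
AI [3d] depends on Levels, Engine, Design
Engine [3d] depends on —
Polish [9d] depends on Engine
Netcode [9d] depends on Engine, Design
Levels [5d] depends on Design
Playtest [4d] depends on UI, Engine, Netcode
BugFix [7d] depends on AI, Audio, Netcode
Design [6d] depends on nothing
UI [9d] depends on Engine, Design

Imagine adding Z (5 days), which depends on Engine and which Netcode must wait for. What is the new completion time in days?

Originally the job takes 22 days.
With Z inserted, Netcode now waits for max(Engine, Design, Z).
New critical path: Engine→Z→Netcode→BugFix = 3+5+9+7 = 24 ⇒ 24 days.

24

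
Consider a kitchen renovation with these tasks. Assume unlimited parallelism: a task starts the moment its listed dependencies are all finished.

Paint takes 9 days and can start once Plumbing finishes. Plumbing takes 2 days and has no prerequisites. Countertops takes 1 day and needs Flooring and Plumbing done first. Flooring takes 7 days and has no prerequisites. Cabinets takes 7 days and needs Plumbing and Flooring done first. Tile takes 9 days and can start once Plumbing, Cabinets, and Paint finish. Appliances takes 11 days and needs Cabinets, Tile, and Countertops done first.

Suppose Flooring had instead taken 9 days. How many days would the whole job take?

36

As given, the longest chain is Flooring→Cabinets→Tile→Appliances = 7+7+9+11 = 34, so the finish is 34 days.
Flooring is on the critical path; changing it to 9 makes that path 36 days.
That remains the longest chain; total 36 days.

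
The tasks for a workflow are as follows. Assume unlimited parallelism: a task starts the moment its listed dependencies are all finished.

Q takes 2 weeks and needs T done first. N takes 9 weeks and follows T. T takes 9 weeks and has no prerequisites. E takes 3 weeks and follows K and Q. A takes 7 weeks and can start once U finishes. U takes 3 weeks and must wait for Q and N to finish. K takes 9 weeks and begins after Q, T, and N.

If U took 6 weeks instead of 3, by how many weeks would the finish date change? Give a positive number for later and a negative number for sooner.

1

Actual critical path: T→N→K→E = 9+9+9+3 = 30 ⇒ 30 weeks.
U has 2 weeks of float (longest path through it is 28).
Now T→N→U→A = 9+9+6+7 = 31 is longest, so the finish becomes 31 weeks.
Change in finish: 31 − 30 = +1 weeks.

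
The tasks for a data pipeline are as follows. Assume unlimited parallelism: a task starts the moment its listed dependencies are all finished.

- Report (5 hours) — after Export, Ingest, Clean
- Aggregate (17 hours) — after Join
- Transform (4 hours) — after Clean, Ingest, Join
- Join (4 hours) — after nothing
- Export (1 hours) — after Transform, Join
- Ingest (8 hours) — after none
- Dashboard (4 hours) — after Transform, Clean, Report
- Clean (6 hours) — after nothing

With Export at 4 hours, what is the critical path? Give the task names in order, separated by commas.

Ingest, Transform, Export, Report, Dashboard

The binding path is Ingest→Transform→Export→Report→Dashboard = 8+4+1+5+4 = 22; finish at 22 hours.
Since Export is critical, the +3 change carries straight to that chain (now 25 hours).
That remains the longest chain; total 25 hours.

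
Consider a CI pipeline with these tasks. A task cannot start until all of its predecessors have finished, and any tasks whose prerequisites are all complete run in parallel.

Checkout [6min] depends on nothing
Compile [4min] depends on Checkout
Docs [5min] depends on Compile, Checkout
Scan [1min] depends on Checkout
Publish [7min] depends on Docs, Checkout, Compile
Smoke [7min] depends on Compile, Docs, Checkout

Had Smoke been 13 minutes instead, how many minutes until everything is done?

The binding path is Checkout→Compile→Docs→Smoke = 6+4+5+7 = 22; finish at 22 minutes.
Smoke lies on that path, so at 13 minutes the path becomes 28 minutes.
That remains the longest chain; total 28 minutes.

28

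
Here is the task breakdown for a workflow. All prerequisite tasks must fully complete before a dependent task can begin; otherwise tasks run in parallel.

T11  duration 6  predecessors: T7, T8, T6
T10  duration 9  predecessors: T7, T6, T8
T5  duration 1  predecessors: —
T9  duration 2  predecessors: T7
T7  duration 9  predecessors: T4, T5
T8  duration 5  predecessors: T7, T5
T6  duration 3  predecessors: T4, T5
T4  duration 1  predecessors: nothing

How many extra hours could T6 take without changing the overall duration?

Critical path: T4→T7→T8→T10 = 1+9+5+9 = 24, so the finish is 24 hours.
Longest path through T6: 13 hours (earliest finish 4, latest finish 15).
Slack of T6 = 12 − 1 = 11 hours.

11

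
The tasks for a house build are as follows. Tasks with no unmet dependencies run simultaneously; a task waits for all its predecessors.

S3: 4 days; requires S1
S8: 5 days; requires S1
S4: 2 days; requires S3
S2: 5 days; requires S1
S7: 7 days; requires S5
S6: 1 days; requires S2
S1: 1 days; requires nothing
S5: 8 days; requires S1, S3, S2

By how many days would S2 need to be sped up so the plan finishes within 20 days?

1

Current finish: 21 days; target: 20.
S2 is on every critical path, so each day cut from S2 cuts the finish by one (this holds down to a finish of 20).
Need 21 − 20 = 1 day off S2 → S2 becomes 4 days, finish becomes 20.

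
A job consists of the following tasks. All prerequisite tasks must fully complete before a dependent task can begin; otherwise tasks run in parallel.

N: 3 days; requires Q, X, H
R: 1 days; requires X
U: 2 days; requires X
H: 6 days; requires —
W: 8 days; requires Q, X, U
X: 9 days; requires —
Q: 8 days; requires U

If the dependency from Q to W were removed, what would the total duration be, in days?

22

Before: longest chain X→U→Q→W = 9+2+8+8 = 27, finish 27.
Without Q→W, W's earliest start moves from 19 to 11.
The longest chain is now X→U→Q→N = 9+2+8+3 = 22, so the schedule takes 22 days.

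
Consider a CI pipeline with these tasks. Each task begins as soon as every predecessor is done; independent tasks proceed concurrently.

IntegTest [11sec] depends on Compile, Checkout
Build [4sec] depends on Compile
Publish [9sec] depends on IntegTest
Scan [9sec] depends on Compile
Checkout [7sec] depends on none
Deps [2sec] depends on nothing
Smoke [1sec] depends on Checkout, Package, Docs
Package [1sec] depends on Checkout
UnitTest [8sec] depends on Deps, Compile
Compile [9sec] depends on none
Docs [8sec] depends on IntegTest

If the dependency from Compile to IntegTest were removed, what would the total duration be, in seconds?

27

With the dependency in place, Compile→IntegTest→Docs→Smoke = 9+11+8+1 = 29 sets the finish at 29 seconds.
Without Compile→IntegTest, IntegTest's earliest start moves from 9 to 7.
New critical path: Checkout→IntegTest→Docs→Smoke = 7+11+8+1 = 27 ⇒ 27 seconds.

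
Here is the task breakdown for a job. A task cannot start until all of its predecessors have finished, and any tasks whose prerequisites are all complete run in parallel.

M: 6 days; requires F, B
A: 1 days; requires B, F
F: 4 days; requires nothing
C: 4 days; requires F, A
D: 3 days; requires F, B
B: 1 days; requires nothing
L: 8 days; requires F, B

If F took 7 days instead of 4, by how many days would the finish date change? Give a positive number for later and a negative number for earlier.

3

Baseline: F→L = 4+8 = 12 → 12 days.
F lies on that path, so at 7 days the path becomes 15 days.
That remains the longest chain; total 15 days.
Change in finish: 15 − 12 = +3 days.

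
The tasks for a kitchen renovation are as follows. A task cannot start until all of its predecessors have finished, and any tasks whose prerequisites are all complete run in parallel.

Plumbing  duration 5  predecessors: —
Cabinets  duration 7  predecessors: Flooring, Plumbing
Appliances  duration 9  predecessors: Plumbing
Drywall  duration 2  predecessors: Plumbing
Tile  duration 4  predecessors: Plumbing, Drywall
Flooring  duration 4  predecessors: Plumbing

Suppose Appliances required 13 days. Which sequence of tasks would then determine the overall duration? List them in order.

The binding path is Plumbing→Flooring→Cabinets = 5+4+7 = 16; finish at 16 days.
Appliances is off the critical path — its longest chain is 14 days, giving 2 of slack.
Now Plumbing→Appliances = 5+13 = 18 is longest, so the finish becomes 18 days.

Plumbing, Appliances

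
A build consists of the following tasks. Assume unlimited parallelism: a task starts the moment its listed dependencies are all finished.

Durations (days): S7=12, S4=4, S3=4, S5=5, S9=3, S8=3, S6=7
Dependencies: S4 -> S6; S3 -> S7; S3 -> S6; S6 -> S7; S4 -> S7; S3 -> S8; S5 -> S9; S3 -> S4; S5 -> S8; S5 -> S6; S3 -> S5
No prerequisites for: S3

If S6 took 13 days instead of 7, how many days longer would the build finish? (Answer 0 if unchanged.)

The binding path is S3→S5→S6→S7 = 4+5+7+12 = 28; finish at 28 days.
S6 lies on that path, so at 13 days the path becomes 34 days.
That remains the longest chain; total 34 days.
Change in finish: 34 − 28 = +6 days.

6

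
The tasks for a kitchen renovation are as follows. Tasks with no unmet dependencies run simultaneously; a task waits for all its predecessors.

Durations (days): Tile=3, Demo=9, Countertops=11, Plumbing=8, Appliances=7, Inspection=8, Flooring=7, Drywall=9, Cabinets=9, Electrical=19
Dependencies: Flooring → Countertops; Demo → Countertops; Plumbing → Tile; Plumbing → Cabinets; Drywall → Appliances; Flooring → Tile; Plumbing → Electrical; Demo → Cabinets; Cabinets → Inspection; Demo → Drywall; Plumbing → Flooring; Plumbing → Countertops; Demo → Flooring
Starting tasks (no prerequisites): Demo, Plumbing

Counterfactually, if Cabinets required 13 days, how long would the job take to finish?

Actual critical path: Demo→Flooring→Countertops = 9+7+11 = 27 ⇒ 27 days.
Cabinets has 1 day of float (longest path through it is 26).
The binding chain switches to Demo→Cabinets→Inspection = 9+13+8 = 30; finish 30 days.

30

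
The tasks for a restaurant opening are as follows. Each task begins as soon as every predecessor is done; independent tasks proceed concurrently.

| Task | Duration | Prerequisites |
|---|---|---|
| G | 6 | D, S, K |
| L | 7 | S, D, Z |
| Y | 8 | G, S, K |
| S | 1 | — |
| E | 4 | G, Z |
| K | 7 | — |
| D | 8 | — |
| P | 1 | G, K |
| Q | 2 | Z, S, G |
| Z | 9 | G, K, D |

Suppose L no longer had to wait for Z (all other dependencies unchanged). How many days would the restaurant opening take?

Before: longest chain D→G→Z→L = 8+6+9+7 = 30, finish 30.
Without Z→L, L's earliest start moves from 23 to 8.
After: D→G→Z→E = 8+6+9+4 = 27 → 27 days.

27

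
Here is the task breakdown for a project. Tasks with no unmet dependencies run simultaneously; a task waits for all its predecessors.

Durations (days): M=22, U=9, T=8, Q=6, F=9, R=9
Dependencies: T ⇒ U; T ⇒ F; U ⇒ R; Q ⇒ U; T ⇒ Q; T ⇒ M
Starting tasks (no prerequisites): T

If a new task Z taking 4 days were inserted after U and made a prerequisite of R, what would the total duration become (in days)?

Originally the project takes 32 days.
With Z inserted, R now waits for max(U, Z).
New critical path: T→Q→U→Z→R = 8+6+9+4+9 = 36 ⇒ 36 days.

36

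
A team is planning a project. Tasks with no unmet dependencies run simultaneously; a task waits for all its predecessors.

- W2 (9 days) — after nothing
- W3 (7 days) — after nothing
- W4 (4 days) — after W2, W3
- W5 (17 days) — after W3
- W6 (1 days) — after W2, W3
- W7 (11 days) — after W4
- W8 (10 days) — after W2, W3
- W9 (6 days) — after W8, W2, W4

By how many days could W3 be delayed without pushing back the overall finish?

1

The longest chain is W2→W8→W9 = 9+10+6 = 25; overall finish 25 days.
W3 finishes as early as 7 and must finish by 8.
Float = 25 − 24 = 1.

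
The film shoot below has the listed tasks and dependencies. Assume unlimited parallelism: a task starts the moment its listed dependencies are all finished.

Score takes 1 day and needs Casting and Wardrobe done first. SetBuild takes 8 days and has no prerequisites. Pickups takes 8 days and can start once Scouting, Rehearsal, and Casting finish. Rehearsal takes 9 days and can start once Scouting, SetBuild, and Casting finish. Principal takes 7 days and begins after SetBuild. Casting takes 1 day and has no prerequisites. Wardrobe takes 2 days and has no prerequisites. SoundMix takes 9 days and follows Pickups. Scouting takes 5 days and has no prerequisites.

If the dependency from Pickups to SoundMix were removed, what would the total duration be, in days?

25

Original critical path: SetBuild→Rehearsal→Pickups→SoundMix = 8+9+8+9 = 34 ⇒ 34 days.
Without Pickups→SoundMix, SoundMix's earliest start moves from 25 to 0.
The longest chain is now SetBuild→Rehearsal→Pickups = 8+9+8 = 25, so the plan takes 25 days.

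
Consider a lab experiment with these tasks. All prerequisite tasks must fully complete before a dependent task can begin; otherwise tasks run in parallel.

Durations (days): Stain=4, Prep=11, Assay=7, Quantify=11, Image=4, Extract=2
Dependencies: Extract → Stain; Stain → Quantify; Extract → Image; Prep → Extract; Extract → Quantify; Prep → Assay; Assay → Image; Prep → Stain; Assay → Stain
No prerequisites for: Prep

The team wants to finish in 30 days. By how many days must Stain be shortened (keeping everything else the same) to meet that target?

Current finish: 33 days; target: 30.
Stain is on every critical path, so each day cut from Stain cuts the finish by one (this holds down to a finish of 30).
Need 33 − 30 = 3 days off Stain → Stain becomes 1 day, finish becomes 30.

3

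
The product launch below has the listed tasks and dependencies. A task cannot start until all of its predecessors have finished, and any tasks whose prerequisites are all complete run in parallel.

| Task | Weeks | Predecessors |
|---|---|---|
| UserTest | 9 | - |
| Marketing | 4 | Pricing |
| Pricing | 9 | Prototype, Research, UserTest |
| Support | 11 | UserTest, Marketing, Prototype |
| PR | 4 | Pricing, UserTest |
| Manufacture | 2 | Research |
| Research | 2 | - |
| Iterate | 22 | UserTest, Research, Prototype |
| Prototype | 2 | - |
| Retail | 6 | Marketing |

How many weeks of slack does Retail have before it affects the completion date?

Critical path: UserTest→Pricing→Marketing→Support = 9+9+4+11 = 33, so the finish is 33 weeks.
The longest chain containing Retail totals 28 weeks.
Slack of Retail = 27 − 22 = 5 weeks.

5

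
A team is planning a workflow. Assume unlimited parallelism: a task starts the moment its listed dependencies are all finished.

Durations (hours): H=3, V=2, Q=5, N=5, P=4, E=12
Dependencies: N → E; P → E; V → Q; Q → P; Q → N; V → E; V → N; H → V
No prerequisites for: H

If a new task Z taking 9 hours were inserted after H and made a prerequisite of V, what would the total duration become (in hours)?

Originally the plan takes 27 hours.
With Z inserted, V now waits for max(H, Z).
New critical path: H→Z→V→Q→N→E = 3+9+2+5+5+12 = 36 ⇒ 36 hours.

36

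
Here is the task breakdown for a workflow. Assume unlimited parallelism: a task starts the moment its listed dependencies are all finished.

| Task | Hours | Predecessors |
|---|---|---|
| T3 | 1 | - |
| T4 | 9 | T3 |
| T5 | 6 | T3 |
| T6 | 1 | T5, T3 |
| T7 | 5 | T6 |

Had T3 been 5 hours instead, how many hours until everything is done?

Baseline: T3→T5→T6→T7 = 1+6+1+5 = 13 → 13 hours.
T3 lies on that path, so at 5 hours the path becomes 17 hours.
No other chain overtakes it, so the finish is 17 hours.

17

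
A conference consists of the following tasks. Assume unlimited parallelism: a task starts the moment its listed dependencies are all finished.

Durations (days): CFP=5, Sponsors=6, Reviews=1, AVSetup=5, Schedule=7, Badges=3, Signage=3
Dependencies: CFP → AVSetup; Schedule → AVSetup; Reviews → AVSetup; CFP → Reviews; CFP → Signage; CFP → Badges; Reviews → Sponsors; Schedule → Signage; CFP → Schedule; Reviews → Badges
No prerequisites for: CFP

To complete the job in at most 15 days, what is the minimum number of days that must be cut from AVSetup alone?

2

Current finish: 17 days; target: 15.
AVSetup is on every critical path, so each day cut from AVSetup cuts the finish by one (this holds down to a finish of 15).
Need 17 − 15 = 2 days off AVSetup → AVSetup becomes 3 days, finish becomes 15.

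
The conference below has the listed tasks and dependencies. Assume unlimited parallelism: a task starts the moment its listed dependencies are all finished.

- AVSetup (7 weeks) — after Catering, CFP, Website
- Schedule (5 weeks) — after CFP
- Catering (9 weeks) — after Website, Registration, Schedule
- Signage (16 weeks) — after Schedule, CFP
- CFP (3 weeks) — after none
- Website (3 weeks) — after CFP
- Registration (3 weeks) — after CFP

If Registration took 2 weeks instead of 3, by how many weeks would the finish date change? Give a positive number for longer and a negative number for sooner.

0

The binding path is CFP→Schedule→Catering→AVSetup = 3+5+9+7 = 24; finish at 24 weeks.
Registration is off the critical path — its longest chain is 22 weeks, giving 2 of slack.
That remains the longest chain; total 24 weeks.
Change in finish: 24 − 24 = +0 weeks.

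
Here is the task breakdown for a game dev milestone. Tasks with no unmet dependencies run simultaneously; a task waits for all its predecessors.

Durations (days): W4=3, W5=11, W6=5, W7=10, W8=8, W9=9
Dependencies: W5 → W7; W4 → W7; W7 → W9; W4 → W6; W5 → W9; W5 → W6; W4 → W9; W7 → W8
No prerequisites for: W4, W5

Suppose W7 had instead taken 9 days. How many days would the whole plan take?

Baseline: W5→W7→W9 = 11+10+9 = 30 → 30 days.
W7 lies on that path, so at 9 days the path becomes 29 days.
The critical path is still W5→W7→W9; finish is now 29 days.

29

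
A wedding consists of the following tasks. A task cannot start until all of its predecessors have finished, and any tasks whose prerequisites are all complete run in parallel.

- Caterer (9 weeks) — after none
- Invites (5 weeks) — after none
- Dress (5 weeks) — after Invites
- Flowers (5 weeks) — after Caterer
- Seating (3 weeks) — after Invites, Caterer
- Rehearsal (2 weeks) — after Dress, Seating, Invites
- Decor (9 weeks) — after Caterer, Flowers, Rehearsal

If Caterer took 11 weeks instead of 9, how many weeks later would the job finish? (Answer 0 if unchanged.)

As given, the longest chain is Caterer→Flowers→Decor = 9+5+9 = 23, so the finish is 23 weeks.
Caterer lies on that path, so at 11 weeks the path becomes 25 weeks.
No other chain overtakes it, so the finish is 25 weeks.
Change in finish: 25 − 23 = +2 weeks.

2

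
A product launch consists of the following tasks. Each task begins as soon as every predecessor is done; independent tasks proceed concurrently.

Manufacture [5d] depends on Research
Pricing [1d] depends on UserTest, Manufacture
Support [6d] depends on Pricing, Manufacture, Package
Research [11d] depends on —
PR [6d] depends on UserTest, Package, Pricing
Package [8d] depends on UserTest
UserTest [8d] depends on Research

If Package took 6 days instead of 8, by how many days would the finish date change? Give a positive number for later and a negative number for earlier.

-2

The binding path is Research→UserTest→Package→PR = 11+8+8+6 = 33; finish at 33 days.
Since Package is critical, the -2 change carries straight to that chain (now 31 days).
The critical path is still Research→UserTest→Package→PR; finish is now 31 days.
Change in finish: 31 − 33 = -2 days.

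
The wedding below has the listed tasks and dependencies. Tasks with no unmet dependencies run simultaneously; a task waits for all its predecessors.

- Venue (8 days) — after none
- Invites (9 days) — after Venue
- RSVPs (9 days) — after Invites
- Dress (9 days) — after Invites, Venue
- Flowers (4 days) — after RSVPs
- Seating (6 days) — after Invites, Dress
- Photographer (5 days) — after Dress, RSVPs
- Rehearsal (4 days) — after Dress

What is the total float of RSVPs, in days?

1

Critical path: Venue→Invites→Dress→Seating = 8+9+9+6 = 32, so the finish is 32 days.
The longest chain containing RSVPs totals 31 days.
So RSVPs can slip 27 − 26 = 1 day.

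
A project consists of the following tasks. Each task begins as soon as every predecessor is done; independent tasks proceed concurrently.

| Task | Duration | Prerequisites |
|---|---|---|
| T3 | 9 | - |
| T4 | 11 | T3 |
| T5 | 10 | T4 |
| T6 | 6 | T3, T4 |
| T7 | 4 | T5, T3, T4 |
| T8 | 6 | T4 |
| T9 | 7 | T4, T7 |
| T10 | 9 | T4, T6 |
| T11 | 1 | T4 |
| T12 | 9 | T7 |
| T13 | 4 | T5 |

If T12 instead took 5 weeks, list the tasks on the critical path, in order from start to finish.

T3, T4, T5, T7, T9

As given, the longest chain is T3→T4→T5→T7→T12 = 9+11+10+4+9 = 43, so the finish is 43 weeks.
Since T12 is critical, the -4 change carries straight to that chain (now 39 weeks).
New critical path: T3→T4→T5→T7→T9 = 9+11+10+4+7 = 41 ⇒ 41 weeks.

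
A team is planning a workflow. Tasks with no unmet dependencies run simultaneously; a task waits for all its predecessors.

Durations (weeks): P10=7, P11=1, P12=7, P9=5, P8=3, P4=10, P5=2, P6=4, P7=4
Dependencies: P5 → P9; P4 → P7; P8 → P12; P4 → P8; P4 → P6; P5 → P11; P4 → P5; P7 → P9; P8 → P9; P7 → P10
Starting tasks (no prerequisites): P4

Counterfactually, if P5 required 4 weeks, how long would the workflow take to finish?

Actual critical path: P4→P7→P10 = 10+4+7 = 21 ⇒ 21 weeks.
P5 is off the critical path — its longest chain is 17 weeks, giving 4 of slack.
No other chain overtakes it, so the finish is 21 weeks.

21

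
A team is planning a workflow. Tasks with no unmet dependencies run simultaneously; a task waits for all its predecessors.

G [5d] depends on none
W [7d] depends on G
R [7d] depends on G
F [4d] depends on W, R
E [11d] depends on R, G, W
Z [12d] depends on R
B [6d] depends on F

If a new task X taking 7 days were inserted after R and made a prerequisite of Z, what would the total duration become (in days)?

Originally the project takes 24 days.
With X inserted, Z now waits for max(R, X).
New critical path: G→R→X→Z = 5+7+7+12 = 31 ⇒ 31 days.

31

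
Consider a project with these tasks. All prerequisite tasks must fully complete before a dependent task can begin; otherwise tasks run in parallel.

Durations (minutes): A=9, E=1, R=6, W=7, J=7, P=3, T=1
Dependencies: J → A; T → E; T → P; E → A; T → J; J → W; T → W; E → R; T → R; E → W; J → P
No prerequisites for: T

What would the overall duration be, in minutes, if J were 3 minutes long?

13

Actual critical path: T→J→A = 1+7+9 = 17 ⇒ 17 minutes.
Since J is critical, the -4 change carries straight to that chain (now 13 minutes).
No other chain overtakes it, so the finish is 13 minutes.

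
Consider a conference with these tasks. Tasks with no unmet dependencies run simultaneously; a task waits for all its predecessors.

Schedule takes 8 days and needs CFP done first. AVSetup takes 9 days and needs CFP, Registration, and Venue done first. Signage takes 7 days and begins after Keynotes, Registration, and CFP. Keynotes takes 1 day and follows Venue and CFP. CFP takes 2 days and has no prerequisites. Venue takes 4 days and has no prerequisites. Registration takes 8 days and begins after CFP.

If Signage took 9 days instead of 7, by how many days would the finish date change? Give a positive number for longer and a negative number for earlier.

Critical path before the change: CFP→Registration→AVSetup = 2+8+9 = 19 giving 19 days.
Signage has 2 days of float (longest path through it is 17).
No other chain overtakes it, so the finish is 19 days.
Change in finish: 19 − 19 = +0 days.

0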